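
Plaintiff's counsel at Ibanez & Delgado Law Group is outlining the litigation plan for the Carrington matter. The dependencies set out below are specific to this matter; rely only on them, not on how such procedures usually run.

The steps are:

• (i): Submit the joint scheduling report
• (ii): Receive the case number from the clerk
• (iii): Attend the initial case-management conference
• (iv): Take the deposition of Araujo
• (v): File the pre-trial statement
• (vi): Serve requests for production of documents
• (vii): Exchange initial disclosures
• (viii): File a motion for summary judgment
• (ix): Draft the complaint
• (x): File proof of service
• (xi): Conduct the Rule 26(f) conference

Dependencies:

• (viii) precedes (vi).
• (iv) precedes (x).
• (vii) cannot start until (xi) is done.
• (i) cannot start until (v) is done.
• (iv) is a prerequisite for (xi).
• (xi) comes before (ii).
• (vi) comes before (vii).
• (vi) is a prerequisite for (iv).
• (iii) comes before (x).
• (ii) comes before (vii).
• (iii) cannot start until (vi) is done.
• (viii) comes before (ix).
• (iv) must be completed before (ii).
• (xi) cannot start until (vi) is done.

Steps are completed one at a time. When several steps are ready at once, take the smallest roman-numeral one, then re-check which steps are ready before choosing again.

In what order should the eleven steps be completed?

Nothing is required for (v) and (viii). (v) has the earlier label → (v) first.
(i) now also ready, so the ready set is {(i), (viii)}; (i) has the earlier label → (i).
Next only (viii) has its prerequisites met → (viii).
(vi) and (ix) are both available; (vi) has the earlier label → (vi).
(iii), (iv) and (ix) are all available; (iii) has the earlier label → (iii).
(iv) and (ix) are both available; (iv) has the earlier label → (iv).
Ready: (ix), (x) and (xi). (ix) has the earlier label → (ix).
(x) and (xi) are both available; (x) has the earlier label → (x).
Next only (xi) has its prerequisites met → (xi).
Next only (ii) has its prerequisites met → (ii).
(vii) needed (ii), (vi) and (xi), now all done → (vii).

(v) (i) (viii) (vi) (iii) (iv) (ix) (x) (xi) (ii) (vii)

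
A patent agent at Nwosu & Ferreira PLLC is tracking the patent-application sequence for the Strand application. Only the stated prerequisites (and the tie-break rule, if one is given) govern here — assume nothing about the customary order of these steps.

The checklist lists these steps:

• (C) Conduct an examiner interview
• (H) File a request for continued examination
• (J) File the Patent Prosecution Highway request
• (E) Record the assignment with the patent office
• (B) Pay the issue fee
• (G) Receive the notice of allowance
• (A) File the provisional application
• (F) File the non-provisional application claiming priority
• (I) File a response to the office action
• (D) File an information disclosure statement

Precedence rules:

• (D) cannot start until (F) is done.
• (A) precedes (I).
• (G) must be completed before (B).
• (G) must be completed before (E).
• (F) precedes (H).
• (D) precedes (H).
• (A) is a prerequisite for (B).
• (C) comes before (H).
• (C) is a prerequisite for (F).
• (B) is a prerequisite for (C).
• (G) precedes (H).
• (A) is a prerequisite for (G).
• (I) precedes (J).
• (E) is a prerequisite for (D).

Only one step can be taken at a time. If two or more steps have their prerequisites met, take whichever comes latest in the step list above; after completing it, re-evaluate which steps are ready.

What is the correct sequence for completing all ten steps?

(A), (I), (G), (B), (E), (J), (C), (F), (D), (H)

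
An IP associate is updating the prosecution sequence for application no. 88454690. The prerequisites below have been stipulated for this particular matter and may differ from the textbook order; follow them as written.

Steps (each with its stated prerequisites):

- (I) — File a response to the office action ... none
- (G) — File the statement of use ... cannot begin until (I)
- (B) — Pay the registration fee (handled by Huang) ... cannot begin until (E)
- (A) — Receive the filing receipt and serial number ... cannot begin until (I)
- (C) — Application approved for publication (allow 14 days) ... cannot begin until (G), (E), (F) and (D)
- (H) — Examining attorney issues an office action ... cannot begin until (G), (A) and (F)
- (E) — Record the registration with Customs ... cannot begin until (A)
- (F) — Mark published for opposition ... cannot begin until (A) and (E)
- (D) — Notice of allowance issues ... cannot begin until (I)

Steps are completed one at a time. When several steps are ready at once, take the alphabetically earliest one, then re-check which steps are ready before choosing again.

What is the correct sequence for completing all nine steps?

(I) has no prerequisites → (I) first.
(A), (D) and (G) are all available; (A) has the earlier label → (A).
Ready: (D), (E) and (G). (D) has the earlier label → (D).
Now (E) and (G) have their prerequisites met. (E) has the earlier label, so (E) next.
Now (B), (F) and (G) have their prerequisites met. (B) has the earlier label, so (B) next.
Ready: (F) and (G). (F) has the earlier label → (F).
(G) needed (I), now all done → (G).
Ready: (C) and (H). (C) has the earlier label → (C).
(H) is the only step now ready → (H).

(I), (A), (D), (E), (B), (F), (G), (C), (H)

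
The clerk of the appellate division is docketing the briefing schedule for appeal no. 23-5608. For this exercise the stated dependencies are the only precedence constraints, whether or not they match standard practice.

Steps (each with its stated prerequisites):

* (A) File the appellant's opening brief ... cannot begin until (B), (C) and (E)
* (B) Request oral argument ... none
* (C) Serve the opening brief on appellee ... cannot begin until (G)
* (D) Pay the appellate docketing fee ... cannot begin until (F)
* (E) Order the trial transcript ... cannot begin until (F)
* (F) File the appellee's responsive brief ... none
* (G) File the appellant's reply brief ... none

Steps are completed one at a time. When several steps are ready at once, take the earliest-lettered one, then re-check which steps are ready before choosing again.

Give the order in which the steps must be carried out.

(B), (F) and (G) have no prerequisites; (B) has the earlier label, so (B) is first.
(F) and (G) are both available; (F) has the earlier label → (F).
Ready: (D), (E) and (G). (D) has the earlier label → (D).
(E) and (G) are both available; (E) has the earlier label → (E).
(G) is the only step now ready → (G).
That leaves (C) as the only ready step → (C).
(A) needed (B), (C) and (E), now all done → (A).

(B) → (F) → (D) → (E) → (G) → (C) → (A)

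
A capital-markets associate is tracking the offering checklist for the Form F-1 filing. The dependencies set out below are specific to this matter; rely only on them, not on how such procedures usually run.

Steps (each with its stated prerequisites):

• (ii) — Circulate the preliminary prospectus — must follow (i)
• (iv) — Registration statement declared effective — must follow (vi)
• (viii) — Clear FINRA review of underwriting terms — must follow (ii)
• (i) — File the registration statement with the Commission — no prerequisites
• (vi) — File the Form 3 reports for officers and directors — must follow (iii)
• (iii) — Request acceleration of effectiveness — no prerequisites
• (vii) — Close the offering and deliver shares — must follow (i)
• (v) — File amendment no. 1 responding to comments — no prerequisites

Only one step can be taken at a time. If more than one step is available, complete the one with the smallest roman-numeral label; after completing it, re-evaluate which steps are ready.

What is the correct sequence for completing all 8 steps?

(i) (ii) (iii) (v) (vi) (iv) (vii) (viii)

Nothing is required for (i), (iii) and (v). (i) has the earlier label → (i) first.
Ready: (ii), (iii), (v) and (vii). (ii) has the earlier label → (ii).
(viii) now also ready, so the ready set is {(iii), (v), (vii), (viii)}; (iii) has the earlier label → (iii).
(vi) now also ready, so the ready set is {(v), (vi), (vii), (viii)}; (v) has the earlier label → (v).
Now (vi), (vii) and (viii) have their prerequisites met. (vi) has the earlier label, so (vi) next.
(iv) now also ready, so the ready set is {(iv), (vii), (viii)}; (iv) has the earlier label → (iv).
(vii) and (viii) are both available; (vii) has the earlier label → (vii).
That leaves (viii) as the only ready step → (viii).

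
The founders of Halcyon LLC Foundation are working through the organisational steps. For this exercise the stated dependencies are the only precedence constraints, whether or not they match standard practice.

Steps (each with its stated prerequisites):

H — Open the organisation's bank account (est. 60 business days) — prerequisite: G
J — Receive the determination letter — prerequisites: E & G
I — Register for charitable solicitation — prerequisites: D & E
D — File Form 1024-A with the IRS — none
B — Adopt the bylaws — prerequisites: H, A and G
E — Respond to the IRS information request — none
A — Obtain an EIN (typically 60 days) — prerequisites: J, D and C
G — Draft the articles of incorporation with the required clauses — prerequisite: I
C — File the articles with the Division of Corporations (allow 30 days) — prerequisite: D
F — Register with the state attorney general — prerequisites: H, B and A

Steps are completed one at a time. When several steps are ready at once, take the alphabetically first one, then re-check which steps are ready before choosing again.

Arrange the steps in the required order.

D and E have no prerequisites; D has the earlier label, so D is first.
C now also ready, so the ready set is {C, E}; C has the earlier label → C.
Next only E has its prerequisites met → E.
I needed D and E, now all done → I.
Next only G has its prerequisites met → G.
Now H and J have their prerequisites met. H has the earlier label, so H next.
J is the only step now ready → J.
A needed C, D and J, now all done → A.
Next only B has its prerequisites met → B.
F is the only step now ready → F.

D → C → E → I → G → H → J → A → B → F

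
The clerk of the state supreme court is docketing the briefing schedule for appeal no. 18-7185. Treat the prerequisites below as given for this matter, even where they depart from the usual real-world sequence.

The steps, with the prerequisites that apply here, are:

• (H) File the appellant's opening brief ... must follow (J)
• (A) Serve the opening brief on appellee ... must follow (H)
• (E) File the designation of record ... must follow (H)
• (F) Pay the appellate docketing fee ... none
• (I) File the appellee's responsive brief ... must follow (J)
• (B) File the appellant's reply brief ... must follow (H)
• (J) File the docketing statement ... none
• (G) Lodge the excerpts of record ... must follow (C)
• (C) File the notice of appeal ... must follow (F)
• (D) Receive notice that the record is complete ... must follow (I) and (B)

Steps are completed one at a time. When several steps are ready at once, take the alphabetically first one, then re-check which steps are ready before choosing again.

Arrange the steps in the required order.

(F) → (C) → (G) → (J) → (H) → (A) → (B) → (E) → (I) → (D)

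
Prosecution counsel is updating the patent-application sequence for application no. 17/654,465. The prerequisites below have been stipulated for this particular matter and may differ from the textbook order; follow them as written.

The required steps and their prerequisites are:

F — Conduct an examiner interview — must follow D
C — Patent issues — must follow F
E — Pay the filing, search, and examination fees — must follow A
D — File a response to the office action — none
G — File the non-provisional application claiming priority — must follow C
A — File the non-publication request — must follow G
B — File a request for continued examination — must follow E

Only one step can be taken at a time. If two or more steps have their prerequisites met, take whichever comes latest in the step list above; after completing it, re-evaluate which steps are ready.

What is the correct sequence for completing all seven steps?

D is the only step with nothing outstanding, so it goes first.
That leaves F as the only ready step → F.
C needed F, now all done → C.
G needed C, now all done → G.
A needed G, now all done → A.
E needed A, now all done → E.
That leaves B as the only ready step → B.

D F C G A E B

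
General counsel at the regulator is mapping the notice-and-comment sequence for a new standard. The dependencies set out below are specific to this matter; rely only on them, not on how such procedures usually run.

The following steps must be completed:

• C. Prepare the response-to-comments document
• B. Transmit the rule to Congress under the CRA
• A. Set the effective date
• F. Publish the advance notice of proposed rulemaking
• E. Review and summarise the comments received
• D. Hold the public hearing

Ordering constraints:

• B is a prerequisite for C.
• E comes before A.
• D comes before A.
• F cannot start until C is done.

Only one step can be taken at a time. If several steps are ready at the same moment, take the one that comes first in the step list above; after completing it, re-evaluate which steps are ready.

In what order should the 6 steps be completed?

B, C, F, E, D, A

B, E and D have no prerequisites; B is listed earlier, so B is first.
C, E and D are all available; C is listed earlier → C.
F, E and D are all available; F is listed earlier → F.
Now E and D have their prerequisites met. E is listed earlier, so E next.
Next only D has its prerequisites met → D.
A is the only step now ready → A.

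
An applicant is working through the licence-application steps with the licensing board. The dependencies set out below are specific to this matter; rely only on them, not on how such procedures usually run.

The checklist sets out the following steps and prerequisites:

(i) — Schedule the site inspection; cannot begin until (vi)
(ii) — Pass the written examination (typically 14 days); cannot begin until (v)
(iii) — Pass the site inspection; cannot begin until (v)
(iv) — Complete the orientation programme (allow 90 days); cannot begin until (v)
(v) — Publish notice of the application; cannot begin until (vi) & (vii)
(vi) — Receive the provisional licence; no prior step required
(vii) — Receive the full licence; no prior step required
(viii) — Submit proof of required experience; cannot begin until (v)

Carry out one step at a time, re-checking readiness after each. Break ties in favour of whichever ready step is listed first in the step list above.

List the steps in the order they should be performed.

(vi) → (i) → (vii) → (v) → (ii) → (iii) → (iv) → (viii)

(vi) and (vii) have no prerequisites; (vi) is listed earlier, so (vi) is first.
(i) and (vii) are both available; (i) is listed earlier → (i).
That leaves (vii) as the only ready step → (vii).
(v) needed (vi) and (vii), now all done → (v).
Ready: (ii), (iii), (iv) and (viii). (ii) is listed earlier → (ii).
(iii), (iv) and (viii) are all available; (iii) is listed earlier → (iii).
(iv) and (viii) are both available; (iv) is listed earlier → (iv).
That leaves (viii) as the only ready step → (viii).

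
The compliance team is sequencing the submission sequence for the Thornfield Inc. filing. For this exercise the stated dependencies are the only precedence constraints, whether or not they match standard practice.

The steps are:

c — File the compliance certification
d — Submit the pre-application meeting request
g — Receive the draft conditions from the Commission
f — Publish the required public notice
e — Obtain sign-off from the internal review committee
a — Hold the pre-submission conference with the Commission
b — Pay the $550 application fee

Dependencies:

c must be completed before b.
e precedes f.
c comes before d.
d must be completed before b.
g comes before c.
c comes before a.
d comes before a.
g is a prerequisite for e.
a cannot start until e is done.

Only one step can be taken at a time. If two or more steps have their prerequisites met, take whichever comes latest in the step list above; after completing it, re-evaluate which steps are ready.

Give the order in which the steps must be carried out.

g, e, f, c, d, b, a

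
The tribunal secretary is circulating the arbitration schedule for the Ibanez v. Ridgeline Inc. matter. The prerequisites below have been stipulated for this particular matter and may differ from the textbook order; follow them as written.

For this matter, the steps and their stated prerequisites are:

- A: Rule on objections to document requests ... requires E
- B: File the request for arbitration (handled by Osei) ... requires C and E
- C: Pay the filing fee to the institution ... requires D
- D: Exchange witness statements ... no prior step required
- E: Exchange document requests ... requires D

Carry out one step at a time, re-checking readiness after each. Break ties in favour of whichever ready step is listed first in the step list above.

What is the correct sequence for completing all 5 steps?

D C E A B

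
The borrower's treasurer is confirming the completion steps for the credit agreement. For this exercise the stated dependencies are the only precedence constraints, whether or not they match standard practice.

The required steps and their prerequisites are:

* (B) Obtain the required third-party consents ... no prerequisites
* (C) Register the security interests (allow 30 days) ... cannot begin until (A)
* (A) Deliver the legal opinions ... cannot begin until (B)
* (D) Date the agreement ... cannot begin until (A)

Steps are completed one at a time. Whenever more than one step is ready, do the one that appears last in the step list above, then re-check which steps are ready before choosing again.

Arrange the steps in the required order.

(B) is the only step with nothing outstanding, so it goes first.
That leaves (A) as the only ready step → (A).
(D) and (C) are both available; (D) is listed later → (D).
That leaves (C) as the only ready step → (C).

(B) → (A) → (D) → (C)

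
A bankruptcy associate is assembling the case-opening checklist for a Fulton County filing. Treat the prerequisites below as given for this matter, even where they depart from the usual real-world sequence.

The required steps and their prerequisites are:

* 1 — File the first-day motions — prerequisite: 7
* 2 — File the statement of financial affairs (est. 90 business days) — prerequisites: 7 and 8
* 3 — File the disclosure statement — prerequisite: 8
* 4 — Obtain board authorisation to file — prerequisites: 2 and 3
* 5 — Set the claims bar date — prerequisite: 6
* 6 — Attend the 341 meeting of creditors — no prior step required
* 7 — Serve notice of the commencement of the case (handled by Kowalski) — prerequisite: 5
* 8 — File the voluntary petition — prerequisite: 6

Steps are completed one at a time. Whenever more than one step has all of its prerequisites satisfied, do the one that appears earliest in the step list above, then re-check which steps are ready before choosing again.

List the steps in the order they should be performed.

6 → 5 → 7 → 1 → 8 → 2 → 3 → 4

Only 6 has no prerequisites, so it is first.
Now 5 and 8 have their prerequisites met. 5 is listed earlier, so 5 next.
Ready: 7 and 8. 7 is listed earlier → 7.
1 now also ready, so the ready set is {1, 8}; 1 is listed earlier → 1.
8 needed 6, now all done → 8.
2 and 3 are both available; 2 is listed earlier → 2.
Next only 3 has its prerequisites met → 3.
4 needed 2 and 3, now all done → 4.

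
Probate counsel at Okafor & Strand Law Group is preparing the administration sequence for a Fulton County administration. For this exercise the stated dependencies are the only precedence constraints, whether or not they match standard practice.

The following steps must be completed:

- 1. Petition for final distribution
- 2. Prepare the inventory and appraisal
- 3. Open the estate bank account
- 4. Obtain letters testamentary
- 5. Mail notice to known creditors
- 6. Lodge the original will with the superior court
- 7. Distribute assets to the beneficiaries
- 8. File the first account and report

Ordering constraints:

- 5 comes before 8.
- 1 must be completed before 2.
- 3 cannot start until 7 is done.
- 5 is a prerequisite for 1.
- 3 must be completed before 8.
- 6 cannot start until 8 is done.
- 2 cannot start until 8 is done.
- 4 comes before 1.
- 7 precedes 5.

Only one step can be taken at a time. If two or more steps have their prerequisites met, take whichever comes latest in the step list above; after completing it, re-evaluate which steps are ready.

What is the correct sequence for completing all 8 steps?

Nothing is required for 7 and 4. 7 is listed later → 7 first.
5, 4 and 3 are all available; 5 is listed later → 5.
Now 4 and 3 have their prerequisites met. 4 is listed later, so 4 next.
3 and 1 are both available; 3 is listed later → 3.
8 now also ready, so the ready set is {8, 1}; 8 is listed later → 8.
Now 6 and 1 have their prerequisites met. 6 is listed later, so 6 next.
1 is the only step now ready → 1.
That leaves 2 as the only ready step → 2.

7, 5, 4, 3, 8, 6, 1, 2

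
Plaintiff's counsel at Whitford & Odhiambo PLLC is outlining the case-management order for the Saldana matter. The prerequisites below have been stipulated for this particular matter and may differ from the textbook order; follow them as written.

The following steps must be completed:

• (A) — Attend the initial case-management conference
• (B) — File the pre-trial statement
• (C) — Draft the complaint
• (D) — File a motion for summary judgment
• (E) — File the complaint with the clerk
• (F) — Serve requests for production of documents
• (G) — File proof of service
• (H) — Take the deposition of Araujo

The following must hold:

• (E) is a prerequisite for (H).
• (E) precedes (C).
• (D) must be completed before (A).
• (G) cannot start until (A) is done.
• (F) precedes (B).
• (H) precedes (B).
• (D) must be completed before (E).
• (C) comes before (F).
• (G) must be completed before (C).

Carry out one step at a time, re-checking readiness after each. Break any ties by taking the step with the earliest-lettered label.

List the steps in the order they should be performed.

(D), (A), (E), (G), (C), (F), (H), (B)

(D) has no prerequisites → (D) first.
Now (A) and (E) have their prerequisites met. (A) has the earlier label, so (A) next.
(E) and (G) are both available; (E) has the earlier label → (E).
Ready: (G) and (H). (G) has the earlier label → (G).
Ready: (C) and (H). (C) has the earlier label → (C).
Ready: (F) and (H). (F) has the earlier label → (F).
(H) needed (E), now all done → (H).
(B) needed (F) and (H), now all done → (B).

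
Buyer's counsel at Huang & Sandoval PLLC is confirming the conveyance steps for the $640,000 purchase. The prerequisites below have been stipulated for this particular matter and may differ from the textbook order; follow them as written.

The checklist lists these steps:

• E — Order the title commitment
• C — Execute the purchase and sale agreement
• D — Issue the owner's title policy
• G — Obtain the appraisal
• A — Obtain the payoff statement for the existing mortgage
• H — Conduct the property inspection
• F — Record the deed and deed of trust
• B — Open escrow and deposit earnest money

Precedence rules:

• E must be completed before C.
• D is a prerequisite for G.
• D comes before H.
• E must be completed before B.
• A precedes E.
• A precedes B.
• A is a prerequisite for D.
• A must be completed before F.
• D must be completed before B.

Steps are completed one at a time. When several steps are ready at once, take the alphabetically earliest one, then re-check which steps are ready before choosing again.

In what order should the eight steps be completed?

A is the only step with nothing outstanding, so it goes first.
Ready: D, E and F. D has the earlier label → D.
G and H now also ready, so the ready set is {E, F, G, H}; E has the earlier label → E.
B and C now also ready, so the ready set is {B, C, F, G, H}; B has the earlier label → B.
Ready: C, F, G and H. C has the earlier label → C.
F, G and H are all available; F has the earlier label → F.
Now G and H have their prerequisites met. G has the earlier label, so G next.
H needed D, now all done → H.

A, D, E, B, C, F, G, H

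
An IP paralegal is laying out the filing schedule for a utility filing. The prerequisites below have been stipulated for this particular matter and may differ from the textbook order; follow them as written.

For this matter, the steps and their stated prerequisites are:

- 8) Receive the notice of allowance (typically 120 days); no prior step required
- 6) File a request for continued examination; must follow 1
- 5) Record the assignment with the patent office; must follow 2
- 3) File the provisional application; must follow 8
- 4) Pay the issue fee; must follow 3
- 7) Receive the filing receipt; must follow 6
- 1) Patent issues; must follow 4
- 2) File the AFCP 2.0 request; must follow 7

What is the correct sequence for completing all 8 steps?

8 is the only step with nothing outstanding, so it goes first.
That leaves 3 as the only ready step → 3.
4 needed 3, now all done → 4.
That leaves 1 as the only ready step → 1.
Next only 6 has its prerequisites met → 6.
That leaves 7 as the only ready step → 7.
2 is the only step now ready → 2.
5 is the only step now ready → 5.

8 3 4 1 6 7 2 5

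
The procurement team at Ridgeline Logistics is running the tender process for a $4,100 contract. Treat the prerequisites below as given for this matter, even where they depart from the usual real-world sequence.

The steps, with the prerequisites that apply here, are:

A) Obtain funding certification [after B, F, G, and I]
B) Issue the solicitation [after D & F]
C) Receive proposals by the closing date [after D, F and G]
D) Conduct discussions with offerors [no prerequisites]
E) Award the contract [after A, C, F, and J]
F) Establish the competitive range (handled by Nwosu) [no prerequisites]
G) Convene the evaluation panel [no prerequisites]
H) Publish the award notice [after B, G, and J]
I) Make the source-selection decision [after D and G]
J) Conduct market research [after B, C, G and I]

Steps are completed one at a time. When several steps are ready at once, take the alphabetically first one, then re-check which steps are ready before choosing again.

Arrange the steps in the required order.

D F B G C I A J E H

D, F and G have no prerequisites; D has the earlier label, so D is first.
Ready: F and G. F has the earlier label → F.
Ready: B and G. B has the earlier label → B.
Next only G has its prerequisites met → G.
Now C and I have their prerequisites met. C has the earlier label, so C next.
I needed D and G, now all done → I.
Ready: A and J. A has the earlier label → A.
Next only J has its prerequisites met → J.
Now E and H have their prerequisites met. E has the earlier label, so E next.
H needed B, G and J, now all done → H.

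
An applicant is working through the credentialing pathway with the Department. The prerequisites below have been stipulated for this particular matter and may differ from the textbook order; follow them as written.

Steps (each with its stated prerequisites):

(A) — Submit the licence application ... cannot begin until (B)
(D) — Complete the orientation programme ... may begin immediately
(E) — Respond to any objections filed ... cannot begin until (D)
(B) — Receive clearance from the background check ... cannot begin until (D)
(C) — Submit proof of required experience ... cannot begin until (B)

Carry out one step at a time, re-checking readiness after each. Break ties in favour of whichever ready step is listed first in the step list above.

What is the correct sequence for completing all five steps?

(D) is the only step with nothing outstanding, so it goes first.
Now (E) and (B) have their prerequisites met. (E) is listed earlier, so (E) next.
That leaves (B) as the only ready step → (B).
Now (A) and (C) have their prerequisites met. (A) is listed earlier, so (A) next.
Next only (C) has its prerequisites met → (C).

(D), (E), (B), (A), (C)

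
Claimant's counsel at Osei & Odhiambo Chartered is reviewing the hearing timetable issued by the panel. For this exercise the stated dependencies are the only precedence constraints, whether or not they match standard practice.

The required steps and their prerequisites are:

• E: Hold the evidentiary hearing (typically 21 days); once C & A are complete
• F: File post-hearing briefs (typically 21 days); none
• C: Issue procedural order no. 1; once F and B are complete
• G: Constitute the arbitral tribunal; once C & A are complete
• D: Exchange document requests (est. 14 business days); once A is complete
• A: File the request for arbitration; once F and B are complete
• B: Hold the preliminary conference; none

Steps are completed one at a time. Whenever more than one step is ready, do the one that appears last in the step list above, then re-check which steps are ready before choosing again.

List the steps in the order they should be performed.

B and F have no prerequisites; B is listed later, so B is first.
F is the only step now ready → F.
A and C are both available; A is listed later → A.
Ready: D and C. D is listed later → D.
C is the only step now ready → C.
Now G and E have their prerequisites met. G is listed later, so G next.
E is the only step now ready → E.

B F A D C G E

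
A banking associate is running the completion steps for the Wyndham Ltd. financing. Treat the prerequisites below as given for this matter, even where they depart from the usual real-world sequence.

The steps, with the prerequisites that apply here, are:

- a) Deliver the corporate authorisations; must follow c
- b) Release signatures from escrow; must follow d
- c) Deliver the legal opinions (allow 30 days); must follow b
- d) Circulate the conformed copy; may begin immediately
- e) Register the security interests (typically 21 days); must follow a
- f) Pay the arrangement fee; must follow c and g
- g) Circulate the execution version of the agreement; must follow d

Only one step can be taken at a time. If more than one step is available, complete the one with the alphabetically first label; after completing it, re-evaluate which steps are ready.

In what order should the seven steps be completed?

d b c a e g f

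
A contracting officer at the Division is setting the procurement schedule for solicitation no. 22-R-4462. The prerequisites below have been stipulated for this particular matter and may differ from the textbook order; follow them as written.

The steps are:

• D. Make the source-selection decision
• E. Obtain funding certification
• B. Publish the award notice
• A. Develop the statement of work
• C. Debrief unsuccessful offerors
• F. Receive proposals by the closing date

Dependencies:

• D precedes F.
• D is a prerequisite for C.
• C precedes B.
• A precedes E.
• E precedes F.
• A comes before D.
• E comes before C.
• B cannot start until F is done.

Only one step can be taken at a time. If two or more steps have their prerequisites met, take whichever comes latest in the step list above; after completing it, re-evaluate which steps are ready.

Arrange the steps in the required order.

A E D F C B

A is the only step with nothing outstanding, so it goes first.
Ready: E and D. E is listed later → E.
D is the only step now ready → D.
Now F and C have their prerequisites met. F is listed later, so F next.
C needed E and D, now all done → C.
B needed F and C, now all done → B.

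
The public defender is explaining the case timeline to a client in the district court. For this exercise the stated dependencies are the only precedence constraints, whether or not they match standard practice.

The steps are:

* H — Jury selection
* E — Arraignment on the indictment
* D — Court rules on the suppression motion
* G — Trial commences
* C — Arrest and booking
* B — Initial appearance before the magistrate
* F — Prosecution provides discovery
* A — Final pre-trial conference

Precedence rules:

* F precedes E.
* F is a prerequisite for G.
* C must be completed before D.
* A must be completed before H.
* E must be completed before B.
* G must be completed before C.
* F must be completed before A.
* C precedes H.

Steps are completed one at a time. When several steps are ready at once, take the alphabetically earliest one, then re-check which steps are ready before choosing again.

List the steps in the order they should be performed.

F has no prerequisites → F first.
Ready: A, E and G. A has the earlier label → A.
E and G are both available; E has the earlier label → E.
Ready: B and G. B has the earlier label → B.
G needed F, now all done → G.
C is the only step now ready → C.
Now D and H have their prerequisites met. D has the earlier label, so D next.
That leaves H as the only ready step → H.

F → A → E → B → G → C → D → H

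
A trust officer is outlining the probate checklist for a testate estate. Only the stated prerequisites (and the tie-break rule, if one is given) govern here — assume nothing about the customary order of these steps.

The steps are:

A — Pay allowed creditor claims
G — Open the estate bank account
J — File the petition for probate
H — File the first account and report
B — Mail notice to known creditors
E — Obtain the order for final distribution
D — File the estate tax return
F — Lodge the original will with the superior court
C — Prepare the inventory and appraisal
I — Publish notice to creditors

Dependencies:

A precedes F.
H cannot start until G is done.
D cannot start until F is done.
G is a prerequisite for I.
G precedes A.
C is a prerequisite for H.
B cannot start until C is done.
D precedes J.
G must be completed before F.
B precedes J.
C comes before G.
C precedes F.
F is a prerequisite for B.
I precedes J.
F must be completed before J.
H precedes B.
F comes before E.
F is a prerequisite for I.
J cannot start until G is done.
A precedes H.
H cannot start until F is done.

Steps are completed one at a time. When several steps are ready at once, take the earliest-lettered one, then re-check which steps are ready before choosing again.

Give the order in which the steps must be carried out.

C has no prerequisites → C first.
G is the only step now ready → G.
Next only A has its prerequisites met → A.
F is the only step now ready → F.
Ready: D, E, H and I. D has the earlier label → D.
Ready: E, H and I. E has the earlier label → E.
H and I are both available; H has the earlier label → H.
B and I are both available; B has the earlier label → B.
I needed F and G, now all done → I.
J needed B, D, F, G and I, now all done → J.

C, G, A, F, D, E, H, B, I, J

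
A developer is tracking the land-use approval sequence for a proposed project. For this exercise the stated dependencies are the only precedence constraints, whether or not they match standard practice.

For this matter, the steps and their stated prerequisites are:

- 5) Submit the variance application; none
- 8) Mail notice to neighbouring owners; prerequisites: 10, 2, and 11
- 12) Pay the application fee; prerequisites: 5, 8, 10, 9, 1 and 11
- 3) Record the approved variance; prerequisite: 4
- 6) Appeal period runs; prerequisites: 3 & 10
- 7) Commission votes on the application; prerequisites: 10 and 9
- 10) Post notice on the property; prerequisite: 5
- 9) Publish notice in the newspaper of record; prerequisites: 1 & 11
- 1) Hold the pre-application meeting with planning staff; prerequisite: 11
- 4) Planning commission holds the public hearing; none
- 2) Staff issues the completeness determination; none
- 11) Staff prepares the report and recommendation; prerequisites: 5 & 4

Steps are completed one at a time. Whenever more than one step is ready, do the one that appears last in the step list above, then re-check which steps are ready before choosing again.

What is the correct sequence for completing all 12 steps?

2 → 4 → 3 → 5 → 11 → 1 → 9 → 10 → 7 → 6 → 8 → 12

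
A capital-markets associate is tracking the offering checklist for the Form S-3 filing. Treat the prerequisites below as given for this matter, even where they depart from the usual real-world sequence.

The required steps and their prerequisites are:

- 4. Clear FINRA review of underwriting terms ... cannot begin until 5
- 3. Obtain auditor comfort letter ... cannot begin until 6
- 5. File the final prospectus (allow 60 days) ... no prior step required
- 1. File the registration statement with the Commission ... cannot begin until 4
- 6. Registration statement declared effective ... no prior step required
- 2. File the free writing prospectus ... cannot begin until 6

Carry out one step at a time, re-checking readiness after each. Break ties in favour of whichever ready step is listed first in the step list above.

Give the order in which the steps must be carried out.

5 and 6 have no prerequisites; 5 is listed earlier, so 5 is first.
4 now also ready, so the ready set is {4, 6}; 4 is listed earlier → 4.
1 and 6 are both available; 1 is listed earlier → 1.
Next only 6 has its prerequisites met → 6.
3 and 2 are both available; 3 is listed earlier → 3.
2 needed 6, now all done → 2.

5 → 4 → 1 → 6 → 3 → 2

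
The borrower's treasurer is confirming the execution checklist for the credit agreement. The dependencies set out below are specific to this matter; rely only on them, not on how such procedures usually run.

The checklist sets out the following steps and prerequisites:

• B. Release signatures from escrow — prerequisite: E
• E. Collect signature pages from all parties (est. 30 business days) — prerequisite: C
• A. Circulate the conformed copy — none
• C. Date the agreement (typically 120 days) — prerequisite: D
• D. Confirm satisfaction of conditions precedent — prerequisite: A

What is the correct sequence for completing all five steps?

A D C E B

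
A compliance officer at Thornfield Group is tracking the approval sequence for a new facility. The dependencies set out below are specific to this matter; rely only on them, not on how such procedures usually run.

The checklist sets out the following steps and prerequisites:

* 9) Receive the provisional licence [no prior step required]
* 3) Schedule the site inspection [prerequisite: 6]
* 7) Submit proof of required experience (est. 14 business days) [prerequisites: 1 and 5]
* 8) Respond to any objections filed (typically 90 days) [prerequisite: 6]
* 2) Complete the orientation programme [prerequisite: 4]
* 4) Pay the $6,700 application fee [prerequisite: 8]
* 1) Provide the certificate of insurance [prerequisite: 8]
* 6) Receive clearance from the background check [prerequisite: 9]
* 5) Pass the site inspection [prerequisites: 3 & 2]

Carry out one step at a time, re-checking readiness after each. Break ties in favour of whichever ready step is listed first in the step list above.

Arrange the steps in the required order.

9, 6, 3, 8, 4, 2, 1, 5, 7

Only 9 has no prerequisites, so it is first.
Next only 6 has its prerequisites met → 6.
Now 3 and 8 have their prerequisites met. 3 is listed earlier, so 3 next.
8 needed 6, now all done → 8.
Now 4 and 1 have their prerequisites met. 4 is listed earlier, so 4 next.
2 and 1 are both available; 2 is listed earlier → 2.
Ready: 1 and 5. 1 is listed earlier → 1.
5 needed 3 and 2, now all done → 5.
7 needed 1 and 5, now all done → 7.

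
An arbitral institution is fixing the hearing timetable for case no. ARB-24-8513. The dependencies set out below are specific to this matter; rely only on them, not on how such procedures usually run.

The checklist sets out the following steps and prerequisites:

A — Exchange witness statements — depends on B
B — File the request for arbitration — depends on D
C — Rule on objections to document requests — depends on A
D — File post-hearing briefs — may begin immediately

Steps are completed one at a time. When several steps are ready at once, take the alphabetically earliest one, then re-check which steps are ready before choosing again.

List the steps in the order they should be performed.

D, B, A, C

D is the only step with nothing outstanding, so it goes first.
B is the only step now ready → B.
Next only A has its prerequisites met → A.
C is the only step now ready → C.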